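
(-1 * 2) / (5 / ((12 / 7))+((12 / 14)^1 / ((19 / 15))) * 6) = -3192 / 11135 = -0.29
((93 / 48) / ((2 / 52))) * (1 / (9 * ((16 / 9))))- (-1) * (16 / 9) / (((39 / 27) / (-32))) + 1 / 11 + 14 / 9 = -5698171 / 164736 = -34.59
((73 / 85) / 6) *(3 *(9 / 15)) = 219 / 850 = 0.26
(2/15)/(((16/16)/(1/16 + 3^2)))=29/24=1.21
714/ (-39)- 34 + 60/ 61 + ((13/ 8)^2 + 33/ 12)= -2331215/ 50752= -45.93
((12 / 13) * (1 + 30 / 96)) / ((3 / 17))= 357 / 52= 6.87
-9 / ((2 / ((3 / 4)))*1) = -27 / 8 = -3.38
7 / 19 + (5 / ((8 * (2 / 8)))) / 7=193 / 266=0.73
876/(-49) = -876/49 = -17.88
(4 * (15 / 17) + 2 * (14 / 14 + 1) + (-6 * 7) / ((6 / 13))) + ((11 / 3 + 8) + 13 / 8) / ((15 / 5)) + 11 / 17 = -95953 / 1224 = -78.39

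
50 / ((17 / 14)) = 700 / 17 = 41.18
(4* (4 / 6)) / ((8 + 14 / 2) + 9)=1 / 9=0.11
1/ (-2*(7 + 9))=-1/ 32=-0.03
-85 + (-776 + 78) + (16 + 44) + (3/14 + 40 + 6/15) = -47767/70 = -682.39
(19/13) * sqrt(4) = 38/13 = 2.92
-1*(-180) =180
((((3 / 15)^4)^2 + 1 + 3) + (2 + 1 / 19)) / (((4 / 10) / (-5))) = -22460947 / 296875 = -75.66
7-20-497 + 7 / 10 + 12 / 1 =-497.30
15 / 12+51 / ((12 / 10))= 175 / 4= 43.75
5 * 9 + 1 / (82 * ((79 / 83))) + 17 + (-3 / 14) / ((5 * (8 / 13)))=112354999 / 1813840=61.94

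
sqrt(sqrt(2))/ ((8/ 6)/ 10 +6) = 15 * 2^(1/ 4)/ 92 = 0.19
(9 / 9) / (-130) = -1 / 130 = -0.01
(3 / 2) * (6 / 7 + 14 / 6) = 67 / 14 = 4.79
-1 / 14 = -0.07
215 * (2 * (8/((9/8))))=27520/9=3057.78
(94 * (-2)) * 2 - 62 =-438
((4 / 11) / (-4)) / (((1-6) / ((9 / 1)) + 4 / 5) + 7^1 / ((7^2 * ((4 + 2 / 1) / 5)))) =-0.25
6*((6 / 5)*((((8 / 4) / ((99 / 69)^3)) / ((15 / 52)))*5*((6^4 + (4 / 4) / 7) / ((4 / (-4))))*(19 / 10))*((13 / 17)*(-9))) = 5671457828816 / 3959725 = 1432285.78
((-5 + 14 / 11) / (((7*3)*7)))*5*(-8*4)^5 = 6878658560 / 1617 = 4253963.24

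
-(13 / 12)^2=-1.17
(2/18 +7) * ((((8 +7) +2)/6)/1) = 544/27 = 20.15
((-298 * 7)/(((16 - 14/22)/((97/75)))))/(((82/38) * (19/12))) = -8903048/173225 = -51.40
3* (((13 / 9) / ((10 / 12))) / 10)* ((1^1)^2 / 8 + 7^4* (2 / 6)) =249743 / 600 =416.24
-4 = -4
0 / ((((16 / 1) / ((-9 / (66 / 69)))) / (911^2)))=0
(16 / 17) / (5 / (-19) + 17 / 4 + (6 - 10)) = -1216 / 17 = -71.53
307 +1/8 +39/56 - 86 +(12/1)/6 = 6267/28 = 223.82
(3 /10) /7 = 3 /70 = 0.04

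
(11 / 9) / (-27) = -11 / 243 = -0.05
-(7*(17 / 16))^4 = -200533921 / 65536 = -3059.90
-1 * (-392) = 392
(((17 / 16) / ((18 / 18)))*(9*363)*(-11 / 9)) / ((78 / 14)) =-158389 / 208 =-761.49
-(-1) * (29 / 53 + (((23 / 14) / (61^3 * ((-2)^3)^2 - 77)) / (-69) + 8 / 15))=1.08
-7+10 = 3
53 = 53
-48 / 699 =-16 / 233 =-0.07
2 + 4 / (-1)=-2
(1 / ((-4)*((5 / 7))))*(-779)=5453 / 20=272.65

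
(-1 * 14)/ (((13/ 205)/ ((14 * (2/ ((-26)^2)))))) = -20090/ 2197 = -9.14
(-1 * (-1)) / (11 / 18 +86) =18 / 1559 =0.01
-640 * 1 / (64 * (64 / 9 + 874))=-9 / 793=-0.01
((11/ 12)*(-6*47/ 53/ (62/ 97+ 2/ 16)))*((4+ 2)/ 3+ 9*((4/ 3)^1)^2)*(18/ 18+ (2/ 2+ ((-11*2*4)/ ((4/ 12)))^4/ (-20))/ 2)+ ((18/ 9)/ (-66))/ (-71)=13951468459.64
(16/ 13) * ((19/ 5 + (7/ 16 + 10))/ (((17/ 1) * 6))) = 67/ 390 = 0.17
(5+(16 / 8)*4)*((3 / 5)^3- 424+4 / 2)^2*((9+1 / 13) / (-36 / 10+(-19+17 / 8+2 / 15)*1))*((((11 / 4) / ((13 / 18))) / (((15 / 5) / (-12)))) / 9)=173187346475616 / 99165625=1746445.37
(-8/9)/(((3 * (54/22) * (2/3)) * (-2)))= 22/243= 0.09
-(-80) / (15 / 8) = 128 / 3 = 42.67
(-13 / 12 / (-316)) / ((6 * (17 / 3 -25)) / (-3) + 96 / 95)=1235 / 14293312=0.00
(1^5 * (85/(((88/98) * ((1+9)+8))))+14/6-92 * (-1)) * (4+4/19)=788770/1881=419.34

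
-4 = -4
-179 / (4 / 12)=-537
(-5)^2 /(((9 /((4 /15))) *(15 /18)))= 8 /9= 0.89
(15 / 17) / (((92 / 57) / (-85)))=-46.47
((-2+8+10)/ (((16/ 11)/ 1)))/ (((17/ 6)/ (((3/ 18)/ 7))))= 11/ 119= 0.09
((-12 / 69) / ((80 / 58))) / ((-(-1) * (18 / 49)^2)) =-69629 / 74520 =-0.93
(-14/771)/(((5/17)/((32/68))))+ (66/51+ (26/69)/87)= 1.27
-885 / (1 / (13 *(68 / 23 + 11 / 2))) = -4475445 / 46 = -97292.28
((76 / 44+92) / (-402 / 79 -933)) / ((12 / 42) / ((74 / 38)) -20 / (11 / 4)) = 3013613 / 214937274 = 0.01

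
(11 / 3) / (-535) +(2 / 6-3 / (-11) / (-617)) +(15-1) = 156055463 / 10893135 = 14.33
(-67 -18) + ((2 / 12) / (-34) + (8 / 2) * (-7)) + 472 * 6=2719.00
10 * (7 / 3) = 23.33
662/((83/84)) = 55608/83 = 669.98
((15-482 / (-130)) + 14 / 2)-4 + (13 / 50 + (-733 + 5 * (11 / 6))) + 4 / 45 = -2052697 / 2925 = -701.78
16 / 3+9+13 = 82 / 3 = 27.33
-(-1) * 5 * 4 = 20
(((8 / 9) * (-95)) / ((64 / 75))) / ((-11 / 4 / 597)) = 472625 / 22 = 21482.95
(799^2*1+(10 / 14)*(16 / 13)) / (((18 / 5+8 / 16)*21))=193648570 / 26117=7414.66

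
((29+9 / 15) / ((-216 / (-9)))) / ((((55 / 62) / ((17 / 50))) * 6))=19499 / 247500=0.08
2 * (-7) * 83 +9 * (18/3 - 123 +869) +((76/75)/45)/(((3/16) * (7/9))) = 44148466/7875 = 5606.15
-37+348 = 311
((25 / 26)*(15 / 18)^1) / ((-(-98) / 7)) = 125 / 2184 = 0.06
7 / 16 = 0.44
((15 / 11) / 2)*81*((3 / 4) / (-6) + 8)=76545 / 176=434.91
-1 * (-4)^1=4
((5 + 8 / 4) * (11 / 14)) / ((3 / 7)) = 77 / 6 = 12.83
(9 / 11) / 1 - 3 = -24 / 11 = -2.18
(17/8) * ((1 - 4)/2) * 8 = -51/2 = -25.50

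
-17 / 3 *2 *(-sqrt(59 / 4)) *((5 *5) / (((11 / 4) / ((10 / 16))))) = 2125 *sqrt(59) / 66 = 247.31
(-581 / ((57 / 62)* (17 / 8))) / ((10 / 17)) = -144088 / 285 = -505.57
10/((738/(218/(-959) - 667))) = -3199355/353871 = -9.04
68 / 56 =17 / 14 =1.21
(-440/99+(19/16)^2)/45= -0.07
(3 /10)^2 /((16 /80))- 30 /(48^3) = 41447 /92160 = 0.45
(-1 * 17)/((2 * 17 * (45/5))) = -1/18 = -0.06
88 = 88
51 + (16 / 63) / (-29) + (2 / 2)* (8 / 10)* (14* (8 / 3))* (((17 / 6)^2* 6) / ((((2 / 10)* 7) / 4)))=2534179 / 609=4161.21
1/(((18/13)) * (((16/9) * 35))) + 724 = 810893/1120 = 724.01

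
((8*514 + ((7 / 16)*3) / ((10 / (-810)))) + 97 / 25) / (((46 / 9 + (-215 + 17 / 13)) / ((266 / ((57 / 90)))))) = -3940602939 / 488080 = -8073.68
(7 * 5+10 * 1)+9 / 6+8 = 109 / 2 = 54.50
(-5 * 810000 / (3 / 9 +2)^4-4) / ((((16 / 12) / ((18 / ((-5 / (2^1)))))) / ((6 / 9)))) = 5905072872 / 12005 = 491884.45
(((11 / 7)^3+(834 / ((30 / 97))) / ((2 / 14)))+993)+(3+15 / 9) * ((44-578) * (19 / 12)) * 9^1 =-26819032 / 1715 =-15637.92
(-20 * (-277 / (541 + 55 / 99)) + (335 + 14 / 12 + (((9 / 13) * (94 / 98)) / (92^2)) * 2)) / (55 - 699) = -6827088203581 / 12692516674656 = -0.54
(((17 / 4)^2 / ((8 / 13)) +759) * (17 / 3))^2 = 2942778995209 / 147456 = 19956997.31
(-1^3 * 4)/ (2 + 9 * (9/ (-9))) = 4/ 7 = 0.57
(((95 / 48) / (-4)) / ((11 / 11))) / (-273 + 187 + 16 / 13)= 65 / 11136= 0.01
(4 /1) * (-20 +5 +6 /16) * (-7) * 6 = 2457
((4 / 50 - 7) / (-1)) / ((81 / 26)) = 4498 / 2025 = 2.22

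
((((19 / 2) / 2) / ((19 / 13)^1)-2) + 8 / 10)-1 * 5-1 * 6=-179 / 20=-8.95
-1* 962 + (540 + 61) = -361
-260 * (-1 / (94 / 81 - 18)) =-5265 / 341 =-15.44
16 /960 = 1 /60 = 0.02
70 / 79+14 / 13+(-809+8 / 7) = -5793573 / 7189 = -805.89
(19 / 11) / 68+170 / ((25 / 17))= 115.63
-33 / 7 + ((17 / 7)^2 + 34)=1724 / 49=35.18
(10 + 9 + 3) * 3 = 66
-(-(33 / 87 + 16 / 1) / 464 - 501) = 6741931 / 13456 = 501.04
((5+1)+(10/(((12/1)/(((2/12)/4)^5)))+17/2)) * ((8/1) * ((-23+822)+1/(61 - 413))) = 64944459720457/700710912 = 92683.67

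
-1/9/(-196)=1/1764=0.00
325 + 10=335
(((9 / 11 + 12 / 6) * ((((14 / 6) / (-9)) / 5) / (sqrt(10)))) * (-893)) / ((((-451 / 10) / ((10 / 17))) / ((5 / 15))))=-387562 * sqrt(10) / 6831297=-0.18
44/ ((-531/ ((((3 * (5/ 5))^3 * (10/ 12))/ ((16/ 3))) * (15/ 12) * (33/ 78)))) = -9075/ 49088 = -0.18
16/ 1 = 16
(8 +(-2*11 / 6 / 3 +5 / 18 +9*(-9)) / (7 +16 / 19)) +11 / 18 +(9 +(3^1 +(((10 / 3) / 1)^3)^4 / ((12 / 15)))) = 186250804660723 / 79184709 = 2352105.69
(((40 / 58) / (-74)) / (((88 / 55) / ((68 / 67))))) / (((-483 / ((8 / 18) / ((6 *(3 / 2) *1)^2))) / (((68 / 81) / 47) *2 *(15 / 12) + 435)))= 2815565500 / 96367825750959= 0.00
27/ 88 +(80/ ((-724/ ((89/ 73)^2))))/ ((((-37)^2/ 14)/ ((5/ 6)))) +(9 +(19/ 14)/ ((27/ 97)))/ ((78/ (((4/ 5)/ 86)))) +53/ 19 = 2166888476284993345/ 699775741527558696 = 3.10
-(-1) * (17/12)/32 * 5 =85/384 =0.22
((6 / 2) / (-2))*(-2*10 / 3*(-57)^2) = 32490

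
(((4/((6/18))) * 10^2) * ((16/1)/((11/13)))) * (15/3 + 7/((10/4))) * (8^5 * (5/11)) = 318976819200/121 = 2636172059.50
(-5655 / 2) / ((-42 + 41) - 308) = 1885 / 206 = 9.15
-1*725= -725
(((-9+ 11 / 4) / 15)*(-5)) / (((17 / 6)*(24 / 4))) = 0.12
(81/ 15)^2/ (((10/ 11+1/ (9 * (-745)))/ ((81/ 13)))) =199.89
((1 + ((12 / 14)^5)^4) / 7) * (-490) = -834484247376749770 / 11398895185373143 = -73.21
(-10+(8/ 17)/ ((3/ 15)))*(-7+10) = -390/ 17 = -22.94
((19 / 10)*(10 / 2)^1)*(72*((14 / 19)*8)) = 4032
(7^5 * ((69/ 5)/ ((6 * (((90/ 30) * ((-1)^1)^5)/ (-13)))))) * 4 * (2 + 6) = 5360312.53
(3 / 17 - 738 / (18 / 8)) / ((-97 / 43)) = 239639 / 1649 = 145.32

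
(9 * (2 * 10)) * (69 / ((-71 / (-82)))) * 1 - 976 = 949144 / 71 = 13368.23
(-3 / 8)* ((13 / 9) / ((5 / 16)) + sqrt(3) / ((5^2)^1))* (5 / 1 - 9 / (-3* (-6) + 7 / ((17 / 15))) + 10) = -17368 / 685 - 1503* sqrt(3) / 6850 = -25.73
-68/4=-17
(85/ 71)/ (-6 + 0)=-85/ 426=-0.20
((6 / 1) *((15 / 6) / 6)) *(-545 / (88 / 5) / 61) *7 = -95375 / 10736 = -8.88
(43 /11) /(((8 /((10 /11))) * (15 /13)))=0.38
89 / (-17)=-89 / 17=-5.24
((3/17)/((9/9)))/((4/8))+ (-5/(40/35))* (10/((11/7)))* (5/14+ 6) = -264247/1496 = -176.64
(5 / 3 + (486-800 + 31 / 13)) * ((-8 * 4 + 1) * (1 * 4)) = 1498912 / 39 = 38433.64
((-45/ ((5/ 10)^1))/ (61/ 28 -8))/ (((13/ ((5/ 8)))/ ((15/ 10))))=4725/ 4238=1.11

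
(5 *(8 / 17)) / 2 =20 / 17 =1.18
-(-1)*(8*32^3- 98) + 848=262894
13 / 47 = 0.28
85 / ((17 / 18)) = 90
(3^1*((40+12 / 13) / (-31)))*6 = -9576 / 403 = -23.76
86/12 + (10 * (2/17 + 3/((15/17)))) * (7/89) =90175/9078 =9.93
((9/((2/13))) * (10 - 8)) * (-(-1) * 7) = 819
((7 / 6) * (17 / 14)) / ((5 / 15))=17 / 4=4.25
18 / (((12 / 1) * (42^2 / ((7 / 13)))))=1 / 2184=0.00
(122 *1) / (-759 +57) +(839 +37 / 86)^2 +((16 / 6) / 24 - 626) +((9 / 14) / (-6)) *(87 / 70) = 895536302396531 / 1272038040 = 704016.92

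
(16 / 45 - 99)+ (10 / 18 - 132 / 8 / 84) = -247679 / 2520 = -98.29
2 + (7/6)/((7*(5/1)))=61/30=2.03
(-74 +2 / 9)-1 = -673 / 9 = -74.78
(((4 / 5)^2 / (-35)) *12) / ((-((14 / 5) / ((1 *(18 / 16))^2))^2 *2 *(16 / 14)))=0.02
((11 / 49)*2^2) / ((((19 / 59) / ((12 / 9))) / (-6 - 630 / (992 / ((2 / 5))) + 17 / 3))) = -29854 / 13671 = -2.18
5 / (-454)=-5 / 454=-0.01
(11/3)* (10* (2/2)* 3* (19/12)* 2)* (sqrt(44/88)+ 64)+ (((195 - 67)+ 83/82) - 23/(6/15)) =1045* sqrt(2)/6+ 2750876/123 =22611.15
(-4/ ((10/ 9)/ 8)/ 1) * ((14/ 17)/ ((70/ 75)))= -432/ 17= -25.41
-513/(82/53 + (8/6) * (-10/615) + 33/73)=-259.41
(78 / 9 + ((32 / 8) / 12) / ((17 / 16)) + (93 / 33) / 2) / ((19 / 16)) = 93256 / 10659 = 8.75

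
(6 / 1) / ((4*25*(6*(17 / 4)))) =1 / 425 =0.00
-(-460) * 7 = 3220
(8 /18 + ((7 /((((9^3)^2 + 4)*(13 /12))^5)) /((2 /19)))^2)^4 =964510755207290985914744225385160710119586910822614721078739267631096510513161500976139254439295236502638785755722055052486354618578073012604241846023145787892827708463057049501805630964817103778932847053392749003977511295968776117176957471543646554060330191417951235412951296 /24719355722324359994479050245125153980838319226199902820519497188641031088751508474875279143372343472762800821530836502597127915352914789610682621077488213050614495711412998463009754156249295226650201285955598120266172943763146939538640644572070692092893295921385288238525390625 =0.04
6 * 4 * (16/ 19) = 384/ 19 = 20.21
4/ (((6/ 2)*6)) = 2/ 9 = 0.22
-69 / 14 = -4.93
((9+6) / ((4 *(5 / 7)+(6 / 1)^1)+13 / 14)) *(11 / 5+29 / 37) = 23184 / 5069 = 4.57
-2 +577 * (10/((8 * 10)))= 561/8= 70.12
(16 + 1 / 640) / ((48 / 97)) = 993377 / 30720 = 32.34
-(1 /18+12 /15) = -77 /90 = -0.86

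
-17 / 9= -1.89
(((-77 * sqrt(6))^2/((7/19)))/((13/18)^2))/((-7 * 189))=-165528/1183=-139.92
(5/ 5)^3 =1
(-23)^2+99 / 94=49825 / 94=530.05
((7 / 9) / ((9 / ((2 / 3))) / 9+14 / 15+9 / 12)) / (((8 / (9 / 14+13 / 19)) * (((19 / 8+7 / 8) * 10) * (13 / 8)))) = 1412 / 1839903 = 0.00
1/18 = 0.06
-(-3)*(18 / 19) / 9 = 6 / 19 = 0.32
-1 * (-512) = 512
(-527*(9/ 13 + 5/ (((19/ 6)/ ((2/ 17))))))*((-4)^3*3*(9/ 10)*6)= 592515648/ 1235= 479769.76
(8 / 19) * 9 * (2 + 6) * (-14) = -8064 / 19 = -424.42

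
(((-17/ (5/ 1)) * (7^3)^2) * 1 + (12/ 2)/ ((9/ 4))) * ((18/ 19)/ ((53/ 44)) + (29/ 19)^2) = -357729517639/ 286995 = -1246466.03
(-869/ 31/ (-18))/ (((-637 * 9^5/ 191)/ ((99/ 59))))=-1825769/ 137592791154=-0.00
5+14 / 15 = 89 / 15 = 5.93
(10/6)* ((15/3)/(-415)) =-5/249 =-0.02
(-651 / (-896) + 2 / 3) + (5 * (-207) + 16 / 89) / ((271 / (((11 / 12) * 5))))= -149190575 / 9261696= -16.11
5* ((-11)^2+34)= 775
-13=-13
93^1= 93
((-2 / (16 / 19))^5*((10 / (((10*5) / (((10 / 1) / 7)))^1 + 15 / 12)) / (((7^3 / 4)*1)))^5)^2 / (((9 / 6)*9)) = 12857777864679882752 / 256026514340939977330368973364195609752323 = 0.00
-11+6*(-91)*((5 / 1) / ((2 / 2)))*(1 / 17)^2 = -5909 / 289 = -20.45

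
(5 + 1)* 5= 30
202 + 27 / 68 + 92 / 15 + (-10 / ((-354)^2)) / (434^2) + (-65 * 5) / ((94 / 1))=9668990645322263 / 47149030940760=205.07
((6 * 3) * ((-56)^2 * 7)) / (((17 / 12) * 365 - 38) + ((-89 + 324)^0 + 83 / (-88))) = 104315904 / 126493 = 824.68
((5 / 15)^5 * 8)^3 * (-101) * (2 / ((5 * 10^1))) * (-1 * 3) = 51712 / 119574225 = 0.00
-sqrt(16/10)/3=-2 * sqrt(10)/15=-0.42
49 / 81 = 0.60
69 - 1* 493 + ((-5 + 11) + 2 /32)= -417.94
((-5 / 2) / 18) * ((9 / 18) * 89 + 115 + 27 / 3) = -1685 / 72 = -23.40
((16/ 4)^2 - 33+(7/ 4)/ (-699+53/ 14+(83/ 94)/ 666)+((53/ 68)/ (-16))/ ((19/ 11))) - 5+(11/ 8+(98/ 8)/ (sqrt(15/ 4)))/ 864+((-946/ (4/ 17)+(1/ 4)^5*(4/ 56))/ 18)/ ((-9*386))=-215296125510752013011/ 9801855745656791040+49*sqrt(15)/ 25920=-21.96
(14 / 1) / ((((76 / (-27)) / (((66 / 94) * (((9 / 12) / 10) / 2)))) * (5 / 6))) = -0.16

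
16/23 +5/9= 259/207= 1.25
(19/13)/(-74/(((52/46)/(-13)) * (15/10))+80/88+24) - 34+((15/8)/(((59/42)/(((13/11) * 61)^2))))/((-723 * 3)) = -16259375470049/437130621928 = -37.20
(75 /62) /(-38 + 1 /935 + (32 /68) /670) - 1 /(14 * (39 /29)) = -0.08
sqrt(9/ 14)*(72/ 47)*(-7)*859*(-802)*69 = 5133816936*sqrt(14)/ 47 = 408701788.53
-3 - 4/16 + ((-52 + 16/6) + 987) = 11213/12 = 934.42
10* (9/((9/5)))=50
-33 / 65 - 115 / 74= -9917 / 4810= -2.06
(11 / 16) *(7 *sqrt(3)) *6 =231 *sqrt(3) / 8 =50.01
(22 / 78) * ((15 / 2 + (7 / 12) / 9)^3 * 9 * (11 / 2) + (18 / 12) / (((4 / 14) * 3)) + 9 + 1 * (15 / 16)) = 66021949345 / 10917504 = 6047.35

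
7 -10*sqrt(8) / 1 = 7 -20*sqrt(2) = -21.28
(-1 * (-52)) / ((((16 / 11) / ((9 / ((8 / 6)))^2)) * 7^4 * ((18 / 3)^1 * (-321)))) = -11583 / 32884096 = -0.00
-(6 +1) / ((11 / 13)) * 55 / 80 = -91 / 16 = -5.69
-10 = -10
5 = 5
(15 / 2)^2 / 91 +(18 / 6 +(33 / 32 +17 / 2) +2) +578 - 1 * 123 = 1369075 / 2912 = 470.15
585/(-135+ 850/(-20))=-234/71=-3.30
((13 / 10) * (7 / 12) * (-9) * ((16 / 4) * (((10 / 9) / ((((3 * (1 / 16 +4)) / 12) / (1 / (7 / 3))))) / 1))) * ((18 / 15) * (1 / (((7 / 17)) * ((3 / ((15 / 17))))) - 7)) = 16896 / 175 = 96.55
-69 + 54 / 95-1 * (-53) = -1466 / 95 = -15.43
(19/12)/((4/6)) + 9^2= 667/8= 83.38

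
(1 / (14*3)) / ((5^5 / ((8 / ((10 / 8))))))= 16 / 328125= 0.00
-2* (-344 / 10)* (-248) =-85312 / 5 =-17062.40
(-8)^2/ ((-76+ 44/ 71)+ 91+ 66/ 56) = 127232/ 33395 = 3.81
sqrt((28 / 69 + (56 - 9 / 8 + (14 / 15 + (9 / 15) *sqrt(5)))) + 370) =sqrt(126960 *sqrt(5) + 90186910) / 460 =20.68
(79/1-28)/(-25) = -51/25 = -2.04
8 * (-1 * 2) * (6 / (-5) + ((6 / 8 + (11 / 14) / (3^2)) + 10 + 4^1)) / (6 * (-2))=17183 / 945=18.18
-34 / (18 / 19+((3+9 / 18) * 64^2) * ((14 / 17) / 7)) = -0.02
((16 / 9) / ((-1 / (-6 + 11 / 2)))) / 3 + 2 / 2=35 / 27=1.30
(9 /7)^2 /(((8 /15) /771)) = 936765 /392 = 2389.71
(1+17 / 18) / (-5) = -7 / 18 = -0.39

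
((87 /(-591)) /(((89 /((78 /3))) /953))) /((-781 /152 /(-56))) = -6116399744 /13693273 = -446.67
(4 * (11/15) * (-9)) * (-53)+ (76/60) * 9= 7053/5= 1410.60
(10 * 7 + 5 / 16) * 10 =5625 / 8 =703.12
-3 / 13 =-0.23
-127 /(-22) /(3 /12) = 254 /11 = 23.09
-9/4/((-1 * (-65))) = -9/260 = -0.03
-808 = -808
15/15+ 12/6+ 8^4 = 4099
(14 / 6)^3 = 343 / 27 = 12.70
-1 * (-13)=13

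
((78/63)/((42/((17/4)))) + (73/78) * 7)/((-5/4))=-153107/28665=-5.34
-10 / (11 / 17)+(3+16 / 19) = -2427 / 209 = -11.61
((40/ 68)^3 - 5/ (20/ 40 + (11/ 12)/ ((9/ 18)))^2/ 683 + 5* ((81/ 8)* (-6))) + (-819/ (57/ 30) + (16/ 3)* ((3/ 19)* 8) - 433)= -14506355990871/ 12496176196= -1160.86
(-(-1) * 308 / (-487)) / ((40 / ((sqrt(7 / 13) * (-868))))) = 33418 * sqrt(91) / 31655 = 10.07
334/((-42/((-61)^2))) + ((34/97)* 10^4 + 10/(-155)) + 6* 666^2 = 166408149469/63147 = 2635250.28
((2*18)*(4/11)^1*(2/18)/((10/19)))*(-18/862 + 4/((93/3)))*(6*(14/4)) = 922488/146971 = 6.28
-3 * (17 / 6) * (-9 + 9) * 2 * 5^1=0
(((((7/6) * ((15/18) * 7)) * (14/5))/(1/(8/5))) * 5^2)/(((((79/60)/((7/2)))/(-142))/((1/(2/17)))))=-579601400/237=-2445575.53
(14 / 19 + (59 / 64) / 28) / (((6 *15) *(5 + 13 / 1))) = 26209 / 55157760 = 0.00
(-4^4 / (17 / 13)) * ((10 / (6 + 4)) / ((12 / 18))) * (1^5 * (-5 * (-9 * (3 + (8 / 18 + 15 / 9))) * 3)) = -3444480 / 17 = -202616.47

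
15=15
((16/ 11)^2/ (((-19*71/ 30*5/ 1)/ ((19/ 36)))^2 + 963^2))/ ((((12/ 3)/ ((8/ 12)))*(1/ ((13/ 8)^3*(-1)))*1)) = -2197/ 1610042940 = -0.00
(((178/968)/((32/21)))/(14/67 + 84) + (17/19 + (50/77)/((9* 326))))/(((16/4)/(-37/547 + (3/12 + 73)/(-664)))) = -0.04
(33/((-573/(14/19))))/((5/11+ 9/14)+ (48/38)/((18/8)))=-71148/2781151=-0.03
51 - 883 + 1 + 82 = -749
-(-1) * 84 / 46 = 42 / 23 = 1.83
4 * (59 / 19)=236 / 19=12.42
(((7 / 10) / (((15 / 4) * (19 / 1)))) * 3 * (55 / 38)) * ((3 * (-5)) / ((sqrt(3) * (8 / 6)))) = -231 * sqrt(3) / 1444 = -0.28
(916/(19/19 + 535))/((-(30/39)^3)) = -3.75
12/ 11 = 1.09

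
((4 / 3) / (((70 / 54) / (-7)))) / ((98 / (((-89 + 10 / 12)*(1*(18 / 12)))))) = 4761 / 490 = 9.72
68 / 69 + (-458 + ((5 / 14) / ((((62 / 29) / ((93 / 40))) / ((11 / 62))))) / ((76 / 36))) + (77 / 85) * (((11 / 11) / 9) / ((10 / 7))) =-10606804711933 / 23214139200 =-456.91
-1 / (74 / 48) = -0.65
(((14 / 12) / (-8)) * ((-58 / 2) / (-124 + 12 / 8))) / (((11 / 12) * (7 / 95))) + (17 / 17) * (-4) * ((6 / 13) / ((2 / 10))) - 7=-234621 / 14014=-16.74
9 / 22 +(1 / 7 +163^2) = 26569.55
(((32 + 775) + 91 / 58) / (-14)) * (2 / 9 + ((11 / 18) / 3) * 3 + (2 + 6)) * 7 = -2485541 / 696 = -3571.18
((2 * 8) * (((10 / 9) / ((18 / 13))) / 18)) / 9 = 520 / 6561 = 0.08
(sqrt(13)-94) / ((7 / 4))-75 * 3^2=-726.65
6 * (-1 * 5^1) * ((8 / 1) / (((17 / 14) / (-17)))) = 3360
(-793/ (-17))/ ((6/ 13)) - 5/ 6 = 1704/ 17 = 100.24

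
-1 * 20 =-20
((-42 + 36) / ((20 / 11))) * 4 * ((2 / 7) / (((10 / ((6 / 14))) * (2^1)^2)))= -0.04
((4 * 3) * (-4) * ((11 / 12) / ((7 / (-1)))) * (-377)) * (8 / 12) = -33176 / 21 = -1579.81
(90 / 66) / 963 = 5 / 3531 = 0.00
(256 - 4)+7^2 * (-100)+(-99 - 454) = -5201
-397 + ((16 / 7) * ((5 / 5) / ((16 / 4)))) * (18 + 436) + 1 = -956 / 7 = -136.57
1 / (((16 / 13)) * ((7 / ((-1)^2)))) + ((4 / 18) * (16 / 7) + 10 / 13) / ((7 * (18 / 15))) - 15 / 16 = -46051 / 68796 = -0.67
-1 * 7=-7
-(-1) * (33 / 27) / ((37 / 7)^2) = 539 / 12321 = 0.04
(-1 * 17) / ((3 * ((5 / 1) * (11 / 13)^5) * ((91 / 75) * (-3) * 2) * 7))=2427685 / 47348994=0.05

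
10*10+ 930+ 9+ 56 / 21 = 3125 / 3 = 1041.67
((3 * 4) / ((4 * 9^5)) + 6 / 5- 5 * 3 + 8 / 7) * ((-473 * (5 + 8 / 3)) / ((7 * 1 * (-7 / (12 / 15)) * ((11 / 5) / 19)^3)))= -482712.26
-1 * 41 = -41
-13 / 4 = -3.25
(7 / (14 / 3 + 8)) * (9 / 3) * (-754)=-23751 / 19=-1250.05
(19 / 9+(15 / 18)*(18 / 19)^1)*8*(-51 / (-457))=67456 / 26049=2.59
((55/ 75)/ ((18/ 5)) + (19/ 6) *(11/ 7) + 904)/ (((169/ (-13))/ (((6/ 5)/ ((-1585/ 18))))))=137468/ 144235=0.95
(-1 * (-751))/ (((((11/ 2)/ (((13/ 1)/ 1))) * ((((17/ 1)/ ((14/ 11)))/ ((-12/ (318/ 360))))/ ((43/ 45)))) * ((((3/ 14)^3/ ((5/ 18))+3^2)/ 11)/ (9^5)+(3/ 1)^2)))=-196859082551040/ 1027020328279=-191.68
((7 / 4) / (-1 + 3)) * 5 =35 / 8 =4.38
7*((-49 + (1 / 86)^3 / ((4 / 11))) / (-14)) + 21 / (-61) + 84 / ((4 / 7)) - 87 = 26121547137 / 310395328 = 84.16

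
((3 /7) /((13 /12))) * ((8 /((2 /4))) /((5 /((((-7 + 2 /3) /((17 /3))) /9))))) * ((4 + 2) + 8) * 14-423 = -501463 /1105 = -453.81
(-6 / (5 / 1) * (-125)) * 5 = 750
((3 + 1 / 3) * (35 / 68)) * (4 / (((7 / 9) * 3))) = 50 / 17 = 2.94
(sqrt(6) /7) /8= sqrt(6) /56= 0.04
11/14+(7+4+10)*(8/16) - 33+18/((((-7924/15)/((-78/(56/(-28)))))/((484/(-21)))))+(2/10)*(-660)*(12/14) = -1445354/13867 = -104.23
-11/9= -1.22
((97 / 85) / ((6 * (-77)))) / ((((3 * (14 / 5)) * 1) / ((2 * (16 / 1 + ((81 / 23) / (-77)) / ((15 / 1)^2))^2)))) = -48676327461457 / 323316099933750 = -0.15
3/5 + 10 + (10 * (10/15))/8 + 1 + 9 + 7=28.43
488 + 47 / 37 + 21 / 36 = 217495 / 444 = 489.85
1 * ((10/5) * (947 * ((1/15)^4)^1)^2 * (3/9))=1793618/7688671875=0.00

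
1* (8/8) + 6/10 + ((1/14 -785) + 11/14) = -27389/35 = -782.54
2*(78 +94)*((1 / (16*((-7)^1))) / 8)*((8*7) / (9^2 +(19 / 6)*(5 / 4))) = -516 / 2039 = -0.25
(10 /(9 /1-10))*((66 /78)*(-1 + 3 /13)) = 6.51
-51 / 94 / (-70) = 51 / 6580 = 0.01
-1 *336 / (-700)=12 / 25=0.48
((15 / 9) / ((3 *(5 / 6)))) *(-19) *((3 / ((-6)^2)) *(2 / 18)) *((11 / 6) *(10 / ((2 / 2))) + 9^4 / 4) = -378157 / 1944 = -194.53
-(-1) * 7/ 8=7/ 8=0.88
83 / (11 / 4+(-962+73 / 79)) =-26228 / 302831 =-0.09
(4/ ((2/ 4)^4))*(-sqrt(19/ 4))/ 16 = -2*sqrt(19) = -8.72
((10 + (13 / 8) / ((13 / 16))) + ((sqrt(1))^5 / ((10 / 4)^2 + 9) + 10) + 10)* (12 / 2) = 11736 / 61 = 192.39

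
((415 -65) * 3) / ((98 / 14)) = 150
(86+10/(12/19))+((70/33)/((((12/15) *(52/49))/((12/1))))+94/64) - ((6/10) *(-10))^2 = 1335523/13728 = 97.28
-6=-6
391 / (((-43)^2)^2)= 391 / 3418801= 0.00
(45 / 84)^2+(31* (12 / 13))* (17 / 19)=5013591 / 193648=25.89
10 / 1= 10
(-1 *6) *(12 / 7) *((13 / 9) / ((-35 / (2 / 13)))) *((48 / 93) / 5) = 256 / 37975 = 0.01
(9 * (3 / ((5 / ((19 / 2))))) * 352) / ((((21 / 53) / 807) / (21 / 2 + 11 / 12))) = 14695944516 / 35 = 419884129.03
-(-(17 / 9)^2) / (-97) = -289 / 7857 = -0.04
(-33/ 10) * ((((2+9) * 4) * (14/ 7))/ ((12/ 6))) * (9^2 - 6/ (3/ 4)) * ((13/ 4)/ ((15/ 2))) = -114829/ 25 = -4593.16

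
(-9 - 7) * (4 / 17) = -64 / 17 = -3.76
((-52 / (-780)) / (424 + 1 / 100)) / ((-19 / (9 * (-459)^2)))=-15.69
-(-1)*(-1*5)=-5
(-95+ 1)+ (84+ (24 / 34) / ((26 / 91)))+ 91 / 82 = -8949 / 1394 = -6.42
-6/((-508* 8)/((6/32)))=9/32512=0.00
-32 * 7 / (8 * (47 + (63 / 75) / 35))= -0.60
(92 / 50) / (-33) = -46 / 825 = -0.06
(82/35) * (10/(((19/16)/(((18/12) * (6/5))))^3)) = 489701376/6001625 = 81.59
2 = 2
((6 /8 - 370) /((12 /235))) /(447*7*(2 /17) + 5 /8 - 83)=-5900615 /233166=-25.31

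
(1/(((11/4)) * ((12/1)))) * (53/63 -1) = -10/2079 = -0.00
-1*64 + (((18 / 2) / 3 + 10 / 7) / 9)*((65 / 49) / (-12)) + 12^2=2961505 / 37044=79.95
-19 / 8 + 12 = 77 / 8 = 9.62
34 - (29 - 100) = 105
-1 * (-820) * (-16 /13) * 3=-39360 /13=-3027.69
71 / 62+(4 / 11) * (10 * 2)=5741 / 682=8.42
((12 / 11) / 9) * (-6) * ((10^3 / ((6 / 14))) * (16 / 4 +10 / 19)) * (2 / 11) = -1396.55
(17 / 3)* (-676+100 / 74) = -3823.01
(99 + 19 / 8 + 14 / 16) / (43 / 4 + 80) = 409 / 363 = 1.13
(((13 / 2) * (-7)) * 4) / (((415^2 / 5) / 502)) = -91364 / 34445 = -2.65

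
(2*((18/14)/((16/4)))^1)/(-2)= -9/28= -0.32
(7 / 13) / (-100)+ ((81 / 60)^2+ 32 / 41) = 553809 / 213200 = 2.60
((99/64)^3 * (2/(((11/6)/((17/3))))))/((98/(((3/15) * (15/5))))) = 4498659/32112640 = 0.14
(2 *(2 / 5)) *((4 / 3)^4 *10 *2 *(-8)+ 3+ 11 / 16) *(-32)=5204648 / 405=12850.98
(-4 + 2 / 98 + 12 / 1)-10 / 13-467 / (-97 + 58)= 36740 / 1911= 19.23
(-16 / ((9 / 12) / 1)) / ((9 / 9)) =-64 / 3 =-21.33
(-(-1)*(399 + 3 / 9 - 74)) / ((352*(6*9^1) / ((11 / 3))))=61 / 972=0.06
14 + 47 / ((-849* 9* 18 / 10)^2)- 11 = 14187527258 / 4729175361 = 3.00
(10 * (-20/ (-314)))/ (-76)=-25/ 2983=-0.01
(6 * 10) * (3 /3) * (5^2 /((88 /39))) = 14625 /22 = 664.77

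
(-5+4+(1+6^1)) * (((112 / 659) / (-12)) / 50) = -28 / 16475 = -0.00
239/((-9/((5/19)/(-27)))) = 1195/4617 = 0.26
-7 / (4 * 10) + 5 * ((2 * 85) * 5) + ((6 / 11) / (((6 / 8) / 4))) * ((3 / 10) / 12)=373991 / 88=4249.90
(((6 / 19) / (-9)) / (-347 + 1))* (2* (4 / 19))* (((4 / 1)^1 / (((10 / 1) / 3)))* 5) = 16 / 62453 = 0.00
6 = 6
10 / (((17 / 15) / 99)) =14850 / 17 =873.53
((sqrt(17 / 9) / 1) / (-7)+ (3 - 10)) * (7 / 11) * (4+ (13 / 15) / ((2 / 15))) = -1029 / 22 - 7 * sqrt(17) / 22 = -48.08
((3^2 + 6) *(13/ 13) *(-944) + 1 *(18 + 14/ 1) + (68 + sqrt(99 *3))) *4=-56240 + 12 *sqrt(33)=-56171.07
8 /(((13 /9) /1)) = 72 /13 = 5.54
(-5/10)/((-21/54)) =9/7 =1.29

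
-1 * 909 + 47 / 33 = -29950 / 33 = -907.58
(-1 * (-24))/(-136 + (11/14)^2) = -1568/8845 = -0.18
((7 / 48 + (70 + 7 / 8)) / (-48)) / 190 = -3409 / 437760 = -0.01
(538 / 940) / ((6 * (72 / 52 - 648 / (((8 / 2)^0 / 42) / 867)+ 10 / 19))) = -66443 / 16435745967840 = -0.00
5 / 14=0.36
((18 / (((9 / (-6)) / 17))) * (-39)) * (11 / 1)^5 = 1281321756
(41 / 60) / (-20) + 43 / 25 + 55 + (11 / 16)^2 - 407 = -6716957 / 19200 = -349.84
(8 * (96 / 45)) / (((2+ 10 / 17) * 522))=544 / 43065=0.01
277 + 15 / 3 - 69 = 213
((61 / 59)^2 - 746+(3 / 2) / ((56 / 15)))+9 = -286762267 / 389872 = -735.53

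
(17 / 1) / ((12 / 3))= 17 / 4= 4.25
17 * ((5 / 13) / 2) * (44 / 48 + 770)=786335 / 312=2520.30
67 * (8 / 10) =268 / 5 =53.60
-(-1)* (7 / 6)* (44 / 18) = 2.85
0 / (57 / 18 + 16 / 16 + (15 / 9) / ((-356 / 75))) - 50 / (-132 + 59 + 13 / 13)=25 / 36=0.69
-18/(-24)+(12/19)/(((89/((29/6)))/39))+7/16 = 68321/27056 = 2.53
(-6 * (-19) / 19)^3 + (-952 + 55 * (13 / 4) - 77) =-2537 / 4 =-634.25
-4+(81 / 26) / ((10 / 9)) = -311 / 260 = -1.20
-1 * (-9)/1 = 9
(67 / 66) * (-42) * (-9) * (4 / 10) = 8442 / 55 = 153.49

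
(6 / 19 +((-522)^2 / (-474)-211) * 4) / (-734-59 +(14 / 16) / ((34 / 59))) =1283250848 / 323139783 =3.97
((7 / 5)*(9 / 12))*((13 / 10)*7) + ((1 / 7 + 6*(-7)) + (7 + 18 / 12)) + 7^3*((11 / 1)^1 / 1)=5248877 / 1400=3749.20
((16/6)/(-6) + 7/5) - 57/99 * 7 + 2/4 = -2549/990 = -2.57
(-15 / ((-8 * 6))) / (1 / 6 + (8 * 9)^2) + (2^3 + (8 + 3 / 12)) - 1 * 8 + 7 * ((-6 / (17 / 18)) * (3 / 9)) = -5561523 / 846056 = -6.57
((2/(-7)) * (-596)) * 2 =2384/7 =340.57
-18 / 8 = -9 / 4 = -2.25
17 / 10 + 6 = 77 / 10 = 7.70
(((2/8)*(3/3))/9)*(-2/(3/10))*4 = -20/27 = -0.74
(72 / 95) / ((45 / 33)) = 264 / 475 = 0.56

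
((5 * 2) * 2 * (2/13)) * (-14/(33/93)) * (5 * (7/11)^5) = -1458847600/23030293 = -63.34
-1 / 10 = -0.10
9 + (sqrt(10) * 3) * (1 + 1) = 9 + 6 * sqrt(10) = 27.97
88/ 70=44/ 35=1.26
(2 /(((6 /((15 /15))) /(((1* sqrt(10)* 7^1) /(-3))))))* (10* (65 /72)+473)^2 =-2107886263* sqrt(10) /11664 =-571478.19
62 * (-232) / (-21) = 14384 / 21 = 684.95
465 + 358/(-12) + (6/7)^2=128155/294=435.90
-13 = -13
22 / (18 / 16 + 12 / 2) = 176 / 57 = 3.09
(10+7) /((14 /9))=153 /14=10.93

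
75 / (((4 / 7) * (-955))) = -105 / 764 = -0.14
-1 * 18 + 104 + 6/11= 952/11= 86.55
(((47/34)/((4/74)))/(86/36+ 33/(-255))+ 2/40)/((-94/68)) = -13362119/1624790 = -8.22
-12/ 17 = -0.71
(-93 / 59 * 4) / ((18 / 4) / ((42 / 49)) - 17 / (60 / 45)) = 248 / 295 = 0.84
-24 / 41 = -0.59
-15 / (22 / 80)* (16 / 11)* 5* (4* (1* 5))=-960000 / 121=-7933.88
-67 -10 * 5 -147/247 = -29046/247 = -117.60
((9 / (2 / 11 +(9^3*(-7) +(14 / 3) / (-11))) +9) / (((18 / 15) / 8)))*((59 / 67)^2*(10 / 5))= 70333187280 / 755979023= 93.04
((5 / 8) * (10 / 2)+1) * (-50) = -825 / 4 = -206.25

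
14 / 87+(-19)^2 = 31421 / 87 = 361.16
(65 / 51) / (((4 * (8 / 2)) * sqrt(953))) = 65 * sqrt(953) / 777648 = 0.00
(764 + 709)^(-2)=1 / 2169729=0.00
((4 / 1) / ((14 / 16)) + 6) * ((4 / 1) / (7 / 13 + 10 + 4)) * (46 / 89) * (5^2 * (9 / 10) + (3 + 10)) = 6283784 / 117747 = 53.37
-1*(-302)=302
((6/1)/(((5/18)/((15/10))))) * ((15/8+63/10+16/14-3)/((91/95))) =2722491/12740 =213.70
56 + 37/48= 2725/48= 56.77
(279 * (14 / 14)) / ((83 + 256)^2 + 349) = 279 / 115270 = 0.00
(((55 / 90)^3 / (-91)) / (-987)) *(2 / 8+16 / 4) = 22627 / 2095250976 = 0.00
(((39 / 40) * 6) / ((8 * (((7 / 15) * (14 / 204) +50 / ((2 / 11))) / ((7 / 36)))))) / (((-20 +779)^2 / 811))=1254617 / 1723835084224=0.00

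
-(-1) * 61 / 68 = 61 / 68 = 0.90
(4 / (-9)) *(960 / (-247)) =1280 / 741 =1.73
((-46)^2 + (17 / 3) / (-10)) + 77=65773 / 30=2192.43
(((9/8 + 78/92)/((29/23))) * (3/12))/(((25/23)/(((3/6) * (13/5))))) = 108537/232000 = 0.47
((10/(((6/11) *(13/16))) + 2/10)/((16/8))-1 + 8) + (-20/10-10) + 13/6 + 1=1862/195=9.55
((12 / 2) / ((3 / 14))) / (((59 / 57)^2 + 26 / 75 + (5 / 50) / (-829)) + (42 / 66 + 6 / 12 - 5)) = -20739341700 / 1811495383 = -11.45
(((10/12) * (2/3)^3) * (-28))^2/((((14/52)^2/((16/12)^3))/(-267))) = -24643174400/59049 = -417334.32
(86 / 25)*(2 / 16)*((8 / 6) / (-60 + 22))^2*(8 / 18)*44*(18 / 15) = 15136 / 1218375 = 0.01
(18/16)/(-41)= -9/328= -0.03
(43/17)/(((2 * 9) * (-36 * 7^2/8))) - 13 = -877192/67473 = -13.00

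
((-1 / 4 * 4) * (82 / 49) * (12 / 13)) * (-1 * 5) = 4920 / 637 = 7.72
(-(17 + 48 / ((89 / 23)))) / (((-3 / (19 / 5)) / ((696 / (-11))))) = -11535736 / 4895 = -2356.64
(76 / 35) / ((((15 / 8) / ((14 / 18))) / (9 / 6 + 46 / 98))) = 58672 / 33075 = 1.77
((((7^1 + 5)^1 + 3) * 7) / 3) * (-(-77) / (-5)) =-539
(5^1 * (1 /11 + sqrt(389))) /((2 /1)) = 5 /22 + 5 * sqrt(389) /2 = 49.53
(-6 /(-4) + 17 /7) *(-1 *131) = -7205 /14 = -514.64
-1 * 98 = -98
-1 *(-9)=9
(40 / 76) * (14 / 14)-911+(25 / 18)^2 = -5593001 / 6156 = -908.54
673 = 673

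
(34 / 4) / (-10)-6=-137 / 20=-6.85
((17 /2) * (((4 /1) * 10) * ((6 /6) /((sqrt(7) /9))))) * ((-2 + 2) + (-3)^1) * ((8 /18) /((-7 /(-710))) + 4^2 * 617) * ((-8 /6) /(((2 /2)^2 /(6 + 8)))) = 1699390720 * sqrt(7) /7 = 642309317.92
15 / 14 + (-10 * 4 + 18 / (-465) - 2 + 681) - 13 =1360661 / 2170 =627.03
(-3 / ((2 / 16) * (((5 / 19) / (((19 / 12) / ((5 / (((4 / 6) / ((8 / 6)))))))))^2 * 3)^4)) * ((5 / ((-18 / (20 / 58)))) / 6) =288441413567621167681 / 3550876185600000000000000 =0.00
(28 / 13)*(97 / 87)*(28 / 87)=76048 / 98397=0.77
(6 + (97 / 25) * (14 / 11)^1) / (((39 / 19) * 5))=57152 / 53625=1.07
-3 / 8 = -0.38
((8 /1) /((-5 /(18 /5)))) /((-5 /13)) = 1872 /125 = 14.98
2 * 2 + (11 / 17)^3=20983 / 4913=4.27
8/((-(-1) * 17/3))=24/17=1.41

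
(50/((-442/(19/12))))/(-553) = 475/1466556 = 0.00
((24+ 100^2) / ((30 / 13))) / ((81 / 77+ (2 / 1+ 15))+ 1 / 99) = 15051036 / 62585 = 240.49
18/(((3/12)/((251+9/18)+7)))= 18612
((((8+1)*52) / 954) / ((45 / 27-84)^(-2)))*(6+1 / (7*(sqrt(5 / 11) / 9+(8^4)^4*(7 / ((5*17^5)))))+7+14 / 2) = 109736377080918829685701053505275812753560 / 1649953659619297222933143715007893623-79945951717120476650*sqrt(55) / 1283297290815008951170222889450583929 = 66508.76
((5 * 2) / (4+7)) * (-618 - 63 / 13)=-80970 / 143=-566.22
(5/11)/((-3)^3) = -5/297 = -0.02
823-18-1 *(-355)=1160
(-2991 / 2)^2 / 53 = 8946081 / 212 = 42198.50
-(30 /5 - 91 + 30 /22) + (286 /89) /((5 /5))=85026 /979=86.85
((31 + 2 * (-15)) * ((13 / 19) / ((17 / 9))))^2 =13689 / 104329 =0.13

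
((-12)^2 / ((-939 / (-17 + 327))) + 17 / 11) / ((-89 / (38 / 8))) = 3008821 / 1225708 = 2.45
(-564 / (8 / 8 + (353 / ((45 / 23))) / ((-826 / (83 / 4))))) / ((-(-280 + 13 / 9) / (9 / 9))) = 754699680 / 1316668879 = 0.57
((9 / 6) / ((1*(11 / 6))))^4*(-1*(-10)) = 4.48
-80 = -80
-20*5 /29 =-100 /29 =-3.45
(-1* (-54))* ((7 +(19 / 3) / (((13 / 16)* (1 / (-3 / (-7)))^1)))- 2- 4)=21330 / 91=234.40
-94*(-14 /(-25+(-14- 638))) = -1316 /677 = -1.94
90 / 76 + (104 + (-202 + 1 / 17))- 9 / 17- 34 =-84811 / 646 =-131.29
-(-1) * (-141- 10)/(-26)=151/26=5.81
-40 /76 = -10 /19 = -0.53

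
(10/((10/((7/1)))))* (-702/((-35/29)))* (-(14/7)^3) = -162864/5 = -32572.80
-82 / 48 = -41 / 24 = -1.71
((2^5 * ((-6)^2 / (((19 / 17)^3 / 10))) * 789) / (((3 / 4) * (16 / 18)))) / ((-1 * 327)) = -22327816320 / 747631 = -29864.75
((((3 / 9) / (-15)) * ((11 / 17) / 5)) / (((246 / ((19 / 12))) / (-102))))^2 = 43681 / 12254490000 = 0.00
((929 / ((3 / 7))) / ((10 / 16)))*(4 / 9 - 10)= -4474064 / 135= -33141.21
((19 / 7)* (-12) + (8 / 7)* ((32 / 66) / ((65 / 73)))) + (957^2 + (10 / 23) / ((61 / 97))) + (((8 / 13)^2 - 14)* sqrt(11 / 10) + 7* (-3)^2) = 19293984931042 / 21066045 - 1151* sqrt(110) / 845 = 915866.46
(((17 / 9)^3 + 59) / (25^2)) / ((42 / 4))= 95848 / 9568125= 0.01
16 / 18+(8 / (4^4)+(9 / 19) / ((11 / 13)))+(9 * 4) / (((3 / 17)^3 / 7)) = 2760173177 / 60192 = 45856.15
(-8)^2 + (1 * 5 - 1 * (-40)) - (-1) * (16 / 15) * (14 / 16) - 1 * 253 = -2146 / 15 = -143.07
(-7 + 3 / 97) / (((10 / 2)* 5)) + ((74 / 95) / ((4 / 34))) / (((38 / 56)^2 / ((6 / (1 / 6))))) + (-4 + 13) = 8755215551 / 16633075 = 526.37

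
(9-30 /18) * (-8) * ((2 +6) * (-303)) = 142208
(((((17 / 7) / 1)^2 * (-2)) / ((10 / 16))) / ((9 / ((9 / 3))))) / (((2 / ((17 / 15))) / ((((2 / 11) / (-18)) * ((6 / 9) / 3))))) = 78608 / 9823275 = 0.01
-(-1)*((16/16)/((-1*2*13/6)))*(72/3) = -72/13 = -5.54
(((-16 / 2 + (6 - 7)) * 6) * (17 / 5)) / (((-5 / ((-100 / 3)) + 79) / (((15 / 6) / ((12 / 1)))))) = -765 / 1583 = -0.48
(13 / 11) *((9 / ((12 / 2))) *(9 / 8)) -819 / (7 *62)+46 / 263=404831 / 1434928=0.28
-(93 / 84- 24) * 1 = 641 / 28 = 22.89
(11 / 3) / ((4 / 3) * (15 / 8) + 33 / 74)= 407 / 327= 1.24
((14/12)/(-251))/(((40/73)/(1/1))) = -511/60240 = -0.01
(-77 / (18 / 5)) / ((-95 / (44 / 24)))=0.41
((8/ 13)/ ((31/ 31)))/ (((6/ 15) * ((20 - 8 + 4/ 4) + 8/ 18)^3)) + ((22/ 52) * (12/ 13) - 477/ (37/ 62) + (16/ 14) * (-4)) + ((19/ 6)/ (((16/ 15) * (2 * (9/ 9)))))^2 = -254497594659618829/ 317616113790976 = -801.27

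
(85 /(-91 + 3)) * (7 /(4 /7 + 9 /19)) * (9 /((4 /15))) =-10683225 /48928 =-218.35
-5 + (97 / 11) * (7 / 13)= -36 / 143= -0.25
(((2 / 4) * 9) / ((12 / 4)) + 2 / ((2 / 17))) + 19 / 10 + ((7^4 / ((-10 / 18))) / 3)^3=-373714751877 / 125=-2989718015.02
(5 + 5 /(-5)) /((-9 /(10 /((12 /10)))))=-100 /27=-3.70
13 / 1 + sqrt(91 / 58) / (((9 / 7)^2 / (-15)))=13 - 245*sqrt(5278) / 1566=1.63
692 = 692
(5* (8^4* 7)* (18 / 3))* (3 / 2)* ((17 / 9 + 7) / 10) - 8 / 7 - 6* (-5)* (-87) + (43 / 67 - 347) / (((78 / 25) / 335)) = 302232773 / 273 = 1107079.75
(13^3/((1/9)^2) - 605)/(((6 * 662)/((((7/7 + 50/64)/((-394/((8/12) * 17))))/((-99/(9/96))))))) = 7160587/3305212416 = 0.00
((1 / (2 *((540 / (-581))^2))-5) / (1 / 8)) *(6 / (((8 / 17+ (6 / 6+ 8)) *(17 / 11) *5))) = -28362829 / 9780750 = -2.90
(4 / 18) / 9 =2 / 81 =0.02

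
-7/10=-0.70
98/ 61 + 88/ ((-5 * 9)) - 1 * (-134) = 366872/ 2745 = 133.65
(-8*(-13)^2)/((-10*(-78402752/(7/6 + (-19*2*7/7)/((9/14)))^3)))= 191751879683/571556062080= 0.34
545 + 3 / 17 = 9268 / 17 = 545.18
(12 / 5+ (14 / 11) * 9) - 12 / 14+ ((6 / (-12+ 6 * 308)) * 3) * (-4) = 254434 / 19635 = 12.96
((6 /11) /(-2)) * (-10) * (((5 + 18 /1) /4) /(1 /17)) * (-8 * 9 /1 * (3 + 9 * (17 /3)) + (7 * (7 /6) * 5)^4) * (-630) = -246190534591225 /528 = -466269951877.32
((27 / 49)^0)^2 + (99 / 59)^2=3.82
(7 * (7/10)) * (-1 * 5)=-49/2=-24.50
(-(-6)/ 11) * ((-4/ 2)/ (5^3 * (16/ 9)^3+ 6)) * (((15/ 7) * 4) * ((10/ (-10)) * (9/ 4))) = 590490/ 19880399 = 0.03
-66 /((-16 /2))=33 /4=8.25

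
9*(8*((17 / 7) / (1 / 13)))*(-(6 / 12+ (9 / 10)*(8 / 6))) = -135252 / 35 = -3864.34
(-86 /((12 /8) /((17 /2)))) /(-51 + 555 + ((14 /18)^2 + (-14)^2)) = -39474 /56749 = -0.70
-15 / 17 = -0.88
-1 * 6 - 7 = -13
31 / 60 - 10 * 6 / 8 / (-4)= 287 / 120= 2.39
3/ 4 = 0.75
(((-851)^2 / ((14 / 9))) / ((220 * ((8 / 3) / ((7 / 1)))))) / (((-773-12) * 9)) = -2172603 / 2763200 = -0.79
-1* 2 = -2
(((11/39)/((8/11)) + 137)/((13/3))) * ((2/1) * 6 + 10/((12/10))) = 2614765/4056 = 644.67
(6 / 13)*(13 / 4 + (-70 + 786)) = 8631 / 26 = 331.96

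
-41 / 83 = -0.49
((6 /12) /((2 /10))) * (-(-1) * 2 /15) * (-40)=-40 /3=-13.33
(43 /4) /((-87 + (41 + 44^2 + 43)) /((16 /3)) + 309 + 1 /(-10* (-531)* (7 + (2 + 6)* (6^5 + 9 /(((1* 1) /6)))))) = 28608379020 /1786859394263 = 0.02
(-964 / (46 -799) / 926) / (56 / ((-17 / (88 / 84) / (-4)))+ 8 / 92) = 94231 / 946787311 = 0.00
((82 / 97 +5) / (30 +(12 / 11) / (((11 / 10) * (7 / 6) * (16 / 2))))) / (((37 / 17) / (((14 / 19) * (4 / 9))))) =249018 / 8523875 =0.03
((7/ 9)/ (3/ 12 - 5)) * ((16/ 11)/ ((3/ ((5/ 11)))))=-2240/ 62073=-0.04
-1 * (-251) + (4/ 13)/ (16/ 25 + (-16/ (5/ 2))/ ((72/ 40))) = 534907/ 2132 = 250.89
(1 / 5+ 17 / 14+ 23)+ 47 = 4999 / 70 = 71.41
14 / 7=2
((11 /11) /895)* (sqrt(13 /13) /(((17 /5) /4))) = 4 /3043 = 0.00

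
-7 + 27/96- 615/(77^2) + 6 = -156047/189728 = -0.82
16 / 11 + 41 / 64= 1475 / 704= 2.10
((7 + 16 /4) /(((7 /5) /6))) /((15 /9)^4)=5346 /875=6.11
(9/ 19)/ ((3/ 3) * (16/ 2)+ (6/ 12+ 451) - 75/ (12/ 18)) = 9/ 6593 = 0.00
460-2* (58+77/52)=8867/26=341.04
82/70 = 41/35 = 1.17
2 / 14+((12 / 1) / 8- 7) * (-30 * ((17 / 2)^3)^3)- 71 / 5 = 684844986518271 / 17920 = 38216796122.67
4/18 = 2/9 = 0.22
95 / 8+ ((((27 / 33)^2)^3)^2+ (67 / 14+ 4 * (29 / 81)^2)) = 19906615086724738733 / 1153108800461322936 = 17.26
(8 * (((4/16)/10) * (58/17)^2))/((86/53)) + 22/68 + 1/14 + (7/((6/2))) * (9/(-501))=129855154/72635815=1.79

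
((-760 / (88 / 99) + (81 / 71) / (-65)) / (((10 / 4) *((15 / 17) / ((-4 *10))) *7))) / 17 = 21044832 / 161525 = 130.29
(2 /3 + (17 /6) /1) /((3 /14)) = 49 /3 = 16.33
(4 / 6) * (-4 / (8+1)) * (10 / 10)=-8 / 27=-0.30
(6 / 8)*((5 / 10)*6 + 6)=6.75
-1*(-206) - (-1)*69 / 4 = 893 / 4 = 223.25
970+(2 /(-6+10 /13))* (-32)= 16698 /17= 982.24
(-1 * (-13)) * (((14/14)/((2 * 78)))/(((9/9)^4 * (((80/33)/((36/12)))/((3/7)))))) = 99/2240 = 0.04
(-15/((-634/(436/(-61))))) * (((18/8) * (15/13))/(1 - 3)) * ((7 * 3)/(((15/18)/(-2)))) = -2781135/251381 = -11.06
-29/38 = -0.76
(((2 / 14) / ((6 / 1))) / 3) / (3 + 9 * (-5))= -1 / 5292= -0.00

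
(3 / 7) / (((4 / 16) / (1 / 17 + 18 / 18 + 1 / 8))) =69 / 34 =2.03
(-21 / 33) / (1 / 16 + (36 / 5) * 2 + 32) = -80 / 5841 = -0.01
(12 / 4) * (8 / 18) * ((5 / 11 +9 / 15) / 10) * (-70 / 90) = -812 / 7425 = -0.11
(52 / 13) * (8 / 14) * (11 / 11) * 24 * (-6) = -2304 / 7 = -329.14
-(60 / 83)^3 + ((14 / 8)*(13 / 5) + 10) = 162070017 / 11435740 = 14.17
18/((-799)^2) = 18/638401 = 0.00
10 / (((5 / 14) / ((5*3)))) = 420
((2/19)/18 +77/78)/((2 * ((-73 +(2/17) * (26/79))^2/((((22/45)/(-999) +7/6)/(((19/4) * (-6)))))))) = -166988016347017/43754147862493422276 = -0.00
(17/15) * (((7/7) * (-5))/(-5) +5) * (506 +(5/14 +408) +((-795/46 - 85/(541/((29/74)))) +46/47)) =4624597663747/757343195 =6106.34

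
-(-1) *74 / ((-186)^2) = 37 / 17298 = 0.00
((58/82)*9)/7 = 261/287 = 0.91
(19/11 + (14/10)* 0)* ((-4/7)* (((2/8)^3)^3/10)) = -19/50462720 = -0.00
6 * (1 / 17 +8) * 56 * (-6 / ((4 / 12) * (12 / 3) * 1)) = -207144 / 17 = -12184.94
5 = 5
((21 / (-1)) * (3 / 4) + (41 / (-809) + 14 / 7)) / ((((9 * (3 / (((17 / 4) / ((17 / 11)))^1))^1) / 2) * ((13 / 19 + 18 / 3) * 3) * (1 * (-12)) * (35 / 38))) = 0.01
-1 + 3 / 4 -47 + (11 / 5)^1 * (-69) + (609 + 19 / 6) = 24787 / 60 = 413.12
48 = 48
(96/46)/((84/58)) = 232/161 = 1.44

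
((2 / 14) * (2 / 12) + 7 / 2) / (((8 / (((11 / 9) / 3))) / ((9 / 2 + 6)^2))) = 2849 / 144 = 19.78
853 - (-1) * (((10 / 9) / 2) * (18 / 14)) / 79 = 471714 / 553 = 853.01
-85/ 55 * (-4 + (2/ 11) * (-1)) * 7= 5474/ 121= 45.24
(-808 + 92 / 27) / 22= -10862 / 297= -36.57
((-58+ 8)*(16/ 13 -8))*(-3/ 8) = -1650/ 13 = -126.92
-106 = -106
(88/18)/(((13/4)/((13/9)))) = 176/81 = 2.17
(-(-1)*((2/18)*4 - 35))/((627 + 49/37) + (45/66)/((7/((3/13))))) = -23037014/418897449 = -0.05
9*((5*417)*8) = 150120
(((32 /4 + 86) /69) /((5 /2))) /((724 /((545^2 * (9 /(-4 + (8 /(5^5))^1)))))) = -8725109375 /17334732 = -503.33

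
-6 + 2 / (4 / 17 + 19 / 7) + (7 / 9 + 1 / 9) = -4.43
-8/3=-2.67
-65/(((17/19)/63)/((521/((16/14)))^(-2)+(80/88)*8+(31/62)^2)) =-48933836350425/1421265076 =-34429.77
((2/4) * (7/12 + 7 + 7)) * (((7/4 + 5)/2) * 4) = 1575/16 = 98.44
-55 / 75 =-11 / 15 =-0.73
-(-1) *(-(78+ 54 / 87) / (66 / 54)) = -20520 / 319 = -64.33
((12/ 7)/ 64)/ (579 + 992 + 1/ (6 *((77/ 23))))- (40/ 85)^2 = -371593789/ 1678107400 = -0.22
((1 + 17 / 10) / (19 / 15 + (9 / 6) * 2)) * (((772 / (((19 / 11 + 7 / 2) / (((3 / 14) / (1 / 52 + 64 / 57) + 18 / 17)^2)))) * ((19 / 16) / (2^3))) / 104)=51479608408231113 / 248400472797568000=0.21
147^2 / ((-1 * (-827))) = 21609 / 827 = 26.13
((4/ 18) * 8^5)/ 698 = 32768/ 3141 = 10.43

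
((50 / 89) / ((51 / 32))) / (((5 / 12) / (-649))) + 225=-490295 / 1513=-324.05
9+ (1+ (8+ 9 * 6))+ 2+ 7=81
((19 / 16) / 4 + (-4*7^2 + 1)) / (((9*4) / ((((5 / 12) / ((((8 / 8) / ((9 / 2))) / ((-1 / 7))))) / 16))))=62305 / 688128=0.09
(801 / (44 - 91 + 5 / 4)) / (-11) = 1068 / 671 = 1.59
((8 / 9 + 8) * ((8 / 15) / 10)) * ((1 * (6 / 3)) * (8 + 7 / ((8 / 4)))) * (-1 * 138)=-67712 / 45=-1504.71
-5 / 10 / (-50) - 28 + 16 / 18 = -24391 / 900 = -27.10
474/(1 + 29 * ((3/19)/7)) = 31521/110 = 286.55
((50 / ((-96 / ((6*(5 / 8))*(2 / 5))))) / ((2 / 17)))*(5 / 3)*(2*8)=-2125 / 12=-177.08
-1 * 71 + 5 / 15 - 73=-431 / 3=-143.67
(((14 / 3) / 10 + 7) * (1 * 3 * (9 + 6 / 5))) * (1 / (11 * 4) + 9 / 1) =566916 / 275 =2061.51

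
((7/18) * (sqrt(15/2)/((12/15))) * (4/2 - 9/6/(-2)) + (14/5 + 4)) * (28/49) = 55 * sqrt(30)/144 + 136/35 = 5.98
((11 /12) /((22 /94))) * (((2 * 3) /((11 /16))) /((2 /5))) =940 /11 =85.45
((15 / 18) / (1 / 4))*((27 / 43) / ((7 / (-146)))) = -43.65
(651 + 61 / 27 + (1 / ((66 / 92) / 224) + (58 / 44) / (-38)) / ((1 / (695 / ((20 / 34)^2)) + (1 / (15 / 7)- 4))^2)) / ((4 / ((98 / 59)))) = 281.66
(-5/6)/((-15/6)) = 1/3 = 0.33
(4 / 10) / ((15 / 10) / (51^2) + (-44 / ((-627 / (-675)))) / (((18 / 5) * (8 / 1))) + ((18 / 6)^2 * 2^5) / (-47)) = -6193848 / 120343675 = -0.05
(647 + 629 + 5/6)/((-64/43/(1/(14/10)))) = -1647115/2688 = -612.77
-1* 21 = -21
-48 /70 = -24 /35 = -0.69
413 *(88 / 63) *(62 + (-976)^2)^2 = 523537719306272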